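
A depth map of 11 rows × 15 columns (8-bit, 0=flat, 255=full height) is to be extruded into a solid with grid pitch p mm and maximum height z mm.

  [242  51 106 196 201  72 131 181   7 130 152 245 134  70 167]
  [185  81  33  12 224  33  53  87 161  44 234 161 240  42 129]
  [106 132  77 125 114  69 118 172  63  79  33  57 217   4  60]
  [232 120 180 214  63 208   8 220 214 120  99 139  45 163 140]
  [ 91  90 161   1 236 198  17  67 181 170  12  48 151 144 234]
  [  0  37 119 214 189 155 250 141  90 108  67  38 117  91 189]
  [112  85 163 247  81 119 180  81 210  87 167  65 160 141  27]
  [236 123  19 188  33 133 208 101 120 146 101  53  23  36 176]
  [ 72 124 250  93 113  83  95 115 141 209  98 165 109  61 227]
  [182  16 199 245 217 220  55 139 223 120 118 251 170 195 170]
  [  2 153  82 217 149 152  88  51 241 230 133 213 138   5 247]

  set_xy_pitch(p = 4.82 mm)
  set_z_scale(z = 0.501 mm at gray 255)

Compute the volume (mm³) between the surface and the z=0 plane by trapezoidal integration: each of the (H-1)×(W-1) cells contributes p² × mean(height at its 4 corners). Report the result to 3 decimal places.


height_mm = gray/255 × 0.501; cell vol = 4.82² × mean(4 corners)
unit = 4.82² × 0.501 / (4×255) = 0.0114112 mm³ per gray-sum
row 0: Σ corner-gray over 14 cells = 6885  → 78.5662
row 1: Σ corner-gray over 14 cells = 5810  → 66.2991
row 2: Σ corner-gray over 14 cells = 6644  → 75.8161
row 3: Σ corner-gray over 14 cells = 7235  → 82.5601
row 4: Σ corner-gray over 14 cells = 6698  → 76.4323
row 5: Σ corner-gray over 14 cells = 7132  → 81.3847
row 6: Σ corner-gray over 14 cells = 6691  → 76.3524
row 7: Σ corner-gray over 14 cells = 6591  → 75.2113
row 8: Σ corner-gray over 14 cells = 8299  → 94.7016
row 9: Σ corner-gray over 14 cells = 8641  → 98.6043
Σ rows: total corner-gray = 70626  → 805.9280 mm³

805.928


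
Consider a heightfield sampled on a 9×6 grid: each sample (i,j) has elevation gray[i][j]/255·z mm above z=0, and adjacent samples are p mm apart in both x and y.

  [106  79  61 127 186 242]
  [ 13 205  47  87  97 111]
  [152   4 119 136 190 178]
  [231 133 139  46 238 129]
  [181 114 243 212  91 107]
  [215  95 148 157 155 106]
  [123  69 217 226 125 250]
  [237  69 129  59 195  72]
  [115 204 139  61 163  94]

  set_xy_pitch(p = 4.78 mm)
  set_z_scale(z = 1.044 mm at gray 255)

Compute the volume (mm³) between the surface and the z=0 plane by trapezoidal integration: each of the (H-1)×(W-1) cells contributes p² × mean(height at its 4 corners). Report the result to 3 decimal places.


509.511

height_mm = gray/255 × 1.044; cell vol = 4.78² × mean(4 corners)
unit = 4.78² × 1.044 / (4×255) = 0.023386 mm³ per gray-sum
row 0: Σ corner-gray over 5 cells = 2250  → 52.6185
row 1: Σ corner-gray over 5 cells = 2224  → 52.0105
row 2: Σ corner-gray over 5 cells = 2700  → 63.1422
row 3: Σ corner-gray over 5 cells = 3080  → 72.0289
row 4: Σ corner-gray over 5 cells = 3039  → 71.0701
row 5: Σ corner-gray over 5 cells = 3078  → 71.9821
row 6: Σ corner-gray over 5 cells = 2860  → 66.8840
row 7: Σ corner-gray over 5 cells = 2556  → 59.7746
Σ rows: total corner-gray = 21787  → 509.5110 mm³


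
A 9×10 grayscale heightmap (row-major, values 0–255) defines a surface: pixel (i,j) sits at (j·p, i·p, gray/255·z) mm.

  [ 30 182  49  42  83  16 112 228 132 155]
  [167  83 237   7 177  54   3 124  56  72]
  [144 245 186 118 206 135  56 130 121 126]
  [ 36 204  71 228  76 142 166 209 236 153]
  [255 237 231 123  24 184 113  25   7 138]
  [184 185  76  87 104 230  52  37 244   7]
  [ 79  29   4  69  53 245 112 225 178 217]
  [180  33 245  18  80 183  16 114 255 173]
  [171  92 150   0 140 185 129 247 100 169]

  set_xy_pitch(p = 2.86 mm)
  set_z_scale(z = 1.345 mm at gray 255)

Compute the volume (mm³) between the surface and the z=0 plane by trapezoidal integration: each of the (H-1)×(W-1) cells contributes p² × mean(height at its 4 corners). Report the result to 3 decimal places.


height_mm = gray/255 × 1.345; cell vol = 2.86² × mean(4 corners)
unit = 2.86² × 1.345 / (4×255) = 0.0107858 mm³ per gray-sum
row 0: Σ corner-gray over 9 cells = 3594  → 38.7643
row 1: Σ corner-gray over 9 cells = 4385  → 47.2959
row 2: Σ corner-gray over 9 cells = 5517  → 59.5055
row 3: Σ corner-gray over 9 cells = 5134  → 55.3745
row 4: Σ corner-gray over 9 cells = 4502  → 48.5579
row 5: Σ corner-gray over 9 cells = 4347  → 46.8861
row 6: Σ corner-gray over 9 cells = 4367  → 47.1018
row 7: Σ corner-gray over 9 cells = 4667  → 50.3375
Σ rows: total corner-gray = 36513  → 393.8236 mm³

393.824


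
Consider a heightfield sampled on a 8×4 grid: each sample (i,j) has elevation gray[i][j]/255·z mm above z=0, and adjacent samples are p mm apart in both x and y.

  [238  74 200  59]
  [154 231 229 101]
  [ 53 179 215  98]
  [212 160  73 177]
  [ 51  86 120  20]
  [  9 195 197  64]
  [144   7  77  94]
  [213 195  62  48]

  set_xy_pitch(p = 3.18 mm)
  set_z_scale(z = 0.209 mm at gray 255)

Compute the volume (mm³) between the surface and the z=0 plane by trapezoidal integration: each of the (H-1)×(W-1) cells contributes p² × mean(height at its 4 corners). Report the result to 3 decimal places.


22.896

height_mm = gray/255 × 0.209; cell vol = 3.18² × mean(4 corners)
unit = 3.18² × 0.209 / (4×255) = 0.00207205 mm³ per gray-sum
row 0: Σ corner-gray over 3 cells = 2020  → 4.1855
row 1: Σ corner-gray over 3 cells = 2114  → 4.3803
row 2: Σ corner-gray over 3 cells = 1794  → 3.7173
row 3: Σ corner-gray over 3 cells = 1338  → 2.7724
row 4: Σ corner-gray over 3 cells = 1340  → 2.7765
row 5: Σ corner-gray over 3 cells = 1263  → 2.6170
row 6: Σ corner-gray over 3 cells = 1181  → 2.4471
Σ rows: total corner-gray = 11050  → 22.8962 mm³


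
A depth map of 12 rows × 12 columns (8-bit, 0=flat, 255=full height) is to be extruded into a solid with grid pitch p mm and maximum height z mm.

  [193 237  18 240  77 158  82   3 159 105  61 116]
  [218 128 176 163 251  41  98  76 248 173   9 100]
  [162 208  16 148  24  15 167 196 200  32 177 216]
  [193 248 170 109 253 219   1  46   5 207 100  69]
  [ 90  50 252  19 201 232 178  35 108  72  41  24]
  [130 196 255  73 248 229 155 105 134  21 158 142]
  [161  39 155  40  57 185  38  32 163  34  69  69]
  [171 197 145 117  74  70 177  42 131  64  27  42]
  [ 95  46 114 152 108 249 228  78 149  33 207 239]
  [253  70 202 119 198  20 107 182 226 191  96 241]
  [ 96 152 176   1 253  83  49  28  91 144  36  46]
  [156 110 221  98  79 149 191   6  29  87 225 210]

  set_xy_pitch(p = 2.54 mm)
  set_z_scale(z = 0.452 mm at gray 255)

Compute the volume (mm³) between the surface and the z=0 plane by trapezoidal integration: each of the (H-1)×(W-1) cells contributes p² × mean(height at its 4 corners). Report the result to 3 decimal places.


171.820

height_mm = gray/255 × 0.452; cell vol = 2.54² × mean(4 corners)
unit = 2.54² × 0.452 / (4×255) = 0.00285894 mm³ per gray-sum
row 0: Σ corner-gray over 11 cells = 5633  → 16.1044
row 1: Σ corner-gray over 11 cells = 5788  → 16.5476
row 2: Σ corner-gray over 11 cells = 5722  → 16.3589
row 3: Σ corner-gray over 11 cells = 5468  → 15.6327
row 4: Σ corner-gray over 11 cells = 5910  → 16.8964
row 5: Σ corner-gray over 11 cells = 5274  → 15.0781
row 6: Σ corner-gray over 11 cells = 4155  → 11.8789
row 7: Σ corner-gray over 11 cells = 5363  → 15.3325
row 8: Σ corner-gray over 11 cells = 6378  → 18.2343
row 9: Σ corner-gray over 11 cells = 5484  → 15.6785
row 10: Σ corner-gray over 11 cells = 4924  → 14.0774
Σ rows: total corner-gray = 60099  → 171.8197 mm³


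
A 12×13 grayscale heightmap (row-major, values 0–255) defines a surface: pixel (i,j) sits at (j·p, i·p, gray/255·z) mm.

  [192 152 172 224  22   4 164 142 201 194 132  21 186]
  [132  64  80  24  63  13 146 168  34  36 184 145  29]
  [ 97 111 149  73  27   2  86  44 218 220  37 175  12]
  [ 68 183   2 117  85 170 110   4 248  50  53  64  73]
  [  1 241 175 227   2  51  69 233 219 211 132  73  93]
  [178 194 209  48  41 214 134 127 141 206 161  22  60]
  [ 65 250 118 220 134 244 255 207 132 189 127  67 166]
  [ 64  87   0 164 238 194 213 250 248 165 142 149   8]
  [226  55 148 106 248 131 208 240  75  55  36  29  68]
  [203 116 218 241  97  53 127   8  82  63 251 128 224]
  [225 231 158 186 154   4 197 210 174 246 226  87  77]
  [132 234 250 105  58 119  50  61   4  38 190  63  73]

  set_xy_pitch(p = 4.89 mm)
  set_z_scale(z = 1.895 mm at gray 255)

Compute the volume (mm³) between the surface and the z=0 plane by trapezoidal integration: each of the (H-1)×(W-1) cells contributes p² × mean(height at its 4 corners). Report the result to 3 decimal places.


height_mm = gray/255 × 1.895; cell vol = 4.89² × mean(4 corners)
unit = 4.89² × 1.895 / (4×255) = 0.0444249 mm³ per gray-sum
row 0: Σ corner-gray over 12 cells = 5309  → 235.8520
row 1: Σ corner-gray over 12 cells = 4468  → 198.4906
row 2: Σ corner-gray over 12 cells = 4706  → 209.0637
row 3: Σ corner-gray over 12 cells = 5673  → 252.0226
row 4: Σ corner-gray over 12 cells = 6592  → 292.8491
row 5: Σ corner-gray over 12 cells = 7349  → 326.4788
row 6: Σ corner-gray over 12 cells = 7889  → 350.4683
row 7: Σ corner-gray over 12 cells = 6728  → 298.8909
row 8: Σ corner-gray over 12 cells = 6151  → 273.2577
row 9: Σ corner-gray over 12 cells = 7243  → 321.7698
row 10: Σ corner-gray over 12 cells = 6597  → 293.0713
Σ rows: total corner-gray = 68705  → 3052.2149 mm³

3052.215


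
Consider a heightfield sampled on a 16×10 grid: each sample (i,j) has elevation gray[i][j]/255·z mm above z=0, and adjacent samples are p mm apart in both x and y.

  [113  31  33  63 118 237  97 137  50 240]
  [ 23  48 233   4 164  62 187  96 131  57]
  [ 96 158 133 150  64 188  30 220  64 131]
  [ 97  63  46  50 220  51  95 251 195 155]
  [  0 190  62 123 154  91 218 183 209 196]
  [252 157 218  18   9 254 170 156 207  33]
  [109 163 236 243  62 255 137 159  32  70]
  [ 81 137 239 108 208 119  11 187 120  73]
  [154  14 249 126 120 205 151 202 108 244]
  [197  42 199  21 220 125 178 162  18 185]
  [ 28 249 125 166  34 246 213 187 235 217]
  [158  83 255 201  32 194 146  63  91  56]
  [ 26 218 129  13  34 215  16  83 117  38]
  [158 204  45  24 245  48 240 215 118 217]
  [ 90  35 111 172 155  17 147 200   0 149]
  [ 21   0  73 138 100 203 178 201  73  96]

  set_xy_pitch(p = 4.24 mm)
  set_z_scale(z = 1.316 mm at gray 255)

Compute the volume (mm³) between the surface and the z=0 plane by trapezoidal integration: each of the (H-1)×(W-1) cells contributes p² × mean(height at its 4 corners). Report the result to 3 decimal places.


1654.009

height_mm = gray/255 × 1.316; cell vol = 4.24² × mean(4 corners)
unit = 4.24² × 1.316 / (4×255) = 0.0231946 mm³ per gray-sum
row 0: Σ corner-gray over 9 cells = 3815  → 88.4875
row 1: Σ corner-gray over 9 cells = 4171  → 96.7448
row 2: Σ corner-gray over 9 cells = 4435  → 102.8682
row 3: Σ corner-gray over 9 cells = 4850  → 112.4940
row 4: Σ corner-gray over 9 cells = 5319  → 123.3722
row 5: Σ corner-gray over 9 cells = 5416  → 125.6221
row 6: Σ corner-gray over 9 cells = 5165  → 119.8003
row 7: Σ corner-gray over 9 cells = 5160  → 119.6843
row 8: Σ corner-gray over 9 cells = 5060  → 117.3648
row 9: Σ corner-gray over 9 cells = 5467  → 126.8050
row 10: Σ corner-gray over 9 cells = 5499  → 127.5473
row 11: Σ corner-gray over 9 cells = 4058  → 94.1238
row 12: Σ corner-gray over 9 cells = 4367  → 101.2909
row 13: Σ corner-gray over 9 cells = 4566  → 105.9067
row 14: Σ corner-gray over 9 cells = 3962  → 91.8971
Σ rows: total corner-gray = 71310  → 1654.0090 mm³


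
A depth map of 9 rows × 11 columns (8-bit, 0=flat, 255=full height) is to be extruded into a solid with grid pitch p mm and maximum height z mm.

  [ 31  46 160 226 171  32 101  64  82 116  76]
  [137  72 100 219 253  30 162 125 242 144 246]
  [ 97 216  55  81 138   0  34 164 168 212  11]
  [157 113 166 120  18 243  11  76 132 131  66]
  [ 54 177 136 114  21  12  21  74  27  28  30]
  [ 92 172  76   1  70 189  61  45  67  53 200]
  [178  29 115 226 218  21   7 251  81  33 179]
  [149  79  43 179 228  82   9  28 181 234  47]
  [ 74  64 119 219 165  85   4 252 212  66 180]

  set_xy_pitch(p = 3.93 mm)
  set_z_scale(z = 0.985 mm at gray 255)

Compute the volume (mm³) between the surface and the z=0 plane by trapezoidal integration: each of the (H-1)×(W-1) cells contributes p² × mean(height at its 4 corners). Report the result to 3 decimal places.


height_mm = gray/255 × 0.985; cell vol = 3.93² × mean(4 corners)
unit = 3.93² × 0.985 / (4×255) = 0.0149149 mm³ per gray-sum
row 0: Σ corner-gray over 10 cells = 5180  → 77.2593
row 1: Σ corner-gray over 10 cells = 5321  → 79.3623
row 2: Σ corner-gray over 10 cells = 4487  → 66.9233
row 3: Σ corner-gray over 10 cells = 3547  → 52.9032
row 4: Σ corner-gray over 10 cells = 3064  → 45.6993
row 5: Σ corner-gray over 10 cells = 4079  → 60.8380
row 6: Σ corner-gray over 10 cells = 4641  → 69.2202
row 7: Σ corner-gray over 10 cells = 4948  → 73.7991
Σ rows: total corner-gray = 35267  → 526.0048 mm³

526.005


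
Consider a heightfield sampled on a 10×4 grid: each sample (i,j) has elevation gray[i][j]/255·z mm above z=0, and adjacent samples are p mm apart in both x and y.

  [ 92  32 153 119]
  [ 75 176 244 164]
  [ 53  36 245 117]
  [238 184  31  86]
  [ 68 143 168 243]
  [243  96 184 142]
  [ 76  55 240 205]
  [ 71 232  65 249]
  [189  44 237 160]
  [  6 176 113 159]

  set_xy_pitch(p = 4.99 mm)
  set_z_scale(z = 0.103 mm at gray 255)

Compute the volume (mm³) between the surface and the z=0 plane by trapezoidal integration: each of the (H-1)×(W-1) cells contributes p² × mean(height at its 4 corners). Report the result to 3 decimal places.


height_mm = gray/255 × 0.103; cell vol = 4.99² × mean(4 corners)
unit = 4.99² × 0.103 / (4×255) = 0.00251442 mm³ per gray-sum
row 0: Σ corner-gray over 3 cells = 1660  → 4.1739
row 1: Σ corner-gray over 3 cells = 1811  → 4.5536
row 2: Σ corner-gray over 3 cells = 1486  → 3.7364
row 3: Σ corner-gray over 3 cells = 1687  → 4.2418
row 4: Σ corner-gray over 3 cells = 1878  → 4.7221
row 5: Σ corner-gray over 3 cells = 1816  → 4.5662
row 6: Σ corner-gray over 3 cells = 1785  → 4.4882
row 7: Σ corner-gray over 3 cells = 1825  → 4.5888
row 8: Σ corner-gray over 3 cells = 1654  → 4.1589
Σ rows: total corner-gray = 15602  → 39.2300 mm³

39.230


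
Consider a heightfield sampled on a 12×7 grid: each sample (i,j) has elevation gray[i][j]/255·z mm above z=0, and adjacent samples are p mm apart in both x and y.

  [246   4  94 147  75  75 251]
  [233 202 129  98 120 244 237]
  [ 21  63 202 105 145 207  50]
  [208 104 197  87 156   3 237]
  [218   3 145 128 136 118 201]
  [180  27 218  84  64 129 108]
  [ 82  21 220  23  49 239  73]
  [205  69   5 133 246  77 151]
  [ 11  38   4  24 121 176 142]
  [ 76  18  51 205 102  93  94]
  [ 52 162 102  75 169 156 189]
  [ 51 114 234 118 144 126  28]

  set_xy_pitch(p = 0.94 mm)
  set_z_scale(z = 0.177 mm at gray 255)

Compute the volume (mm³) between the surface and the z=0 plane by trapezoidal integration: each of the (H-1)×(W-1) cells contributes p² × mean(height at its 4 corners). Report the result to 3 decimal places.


4.775

height_mm = gray/255 × 0.177; cell vol = 0.94² × mean(4 corners)
unit = 0.94² × 0.177 / (4×255) = 0.000153331 mm³ per gray-sum
row 0: Σ corner-gray over 6 cells = 3343  → 0.5126
row 1: Σ corner-gray over 6 cells = 3571  → 0.5475
row 2: Σ corner-gray over 6 cells = 3054  → 0.4683
row 3: Σ corner-gray over 6 cells = 3018  → 0.4628
row 4: Σ corner-gray over 6 cells = 2811  → 0.4310
row 5: Σ corner-gray over 6 cells = 2591  → 0.3973
row 6: Σ corner-gray over 6 cells = 2675  → 0.4102
row 7: Σ corner-gray over 6 cells = 2295  → 0.3519
row 8: Σ corner-gray over 6 cells = 1987  → 0.3047
row 9: Σ corner-gray over 6 cells = 2677  → 0.4105
row 10: Σ corner-gray over 6 cells = 3120  → 0.4784
Σ rows: total corner-gray = 31142  → 4.7750 mm³


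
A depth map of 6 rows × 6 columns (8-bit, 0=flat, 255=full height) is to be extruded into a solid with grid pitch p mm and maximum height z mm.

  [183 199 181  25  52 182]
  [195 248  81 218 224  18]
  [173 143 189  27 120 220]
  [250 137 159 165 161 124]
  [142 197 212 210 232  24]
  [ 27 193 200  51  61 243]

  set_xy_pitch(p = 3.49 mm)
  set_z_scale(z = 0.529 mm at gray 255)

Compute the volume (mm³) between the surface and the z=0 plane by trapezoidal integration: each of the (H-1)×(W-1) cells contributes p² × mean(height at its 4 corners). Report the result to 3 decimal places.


height_mm = gray/255 × 0.529; cell vol = 3.49² × mean(4 corners)
unit = 3.49² × 0.529 / (4×255) = 0.00631693 mm³ per gray-sum
row 0: Σ corner-gray over 5 cells = 3034  → 19.1656
row 1: Σ corner-gray over 5 cells = 3106  → 19.6204
row 2: Σ corner-gray over 5 cells = 2969  → 18.7550
row 3: Σ corner-gray over 5 cells = 3486  → 22.0208
row 4: Σ corner-gray over 5 cells = 3148  → 19.8857
Σ rows: total corner-gray = 15743  → 99.4475 mm³

99.447


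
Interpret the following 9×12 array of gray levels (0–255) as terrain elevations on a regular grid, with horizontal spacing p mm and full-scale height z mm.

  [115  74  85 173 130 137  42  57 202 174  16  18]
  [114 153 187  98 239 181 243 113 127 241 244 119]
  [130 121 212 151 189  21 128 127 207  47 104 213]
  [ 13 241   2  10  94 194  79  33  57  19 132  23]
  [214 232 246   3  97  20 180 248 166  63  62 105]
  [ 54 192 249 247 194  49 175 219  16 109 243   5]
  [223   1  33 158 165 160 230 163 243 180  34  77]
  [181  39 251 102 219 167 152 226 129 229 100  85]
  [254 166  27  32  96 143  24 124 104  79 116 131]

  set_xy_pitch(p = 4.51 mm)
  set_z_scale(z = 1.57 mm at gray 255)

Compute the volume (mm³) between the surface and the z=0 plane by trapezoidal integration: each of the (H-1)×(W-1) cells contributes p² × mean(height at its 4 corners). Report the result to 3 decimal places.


1489.375

height_mm = gray/255 × 1.57; cell vol = 4.51² × mean(4 corners)
unit = 4.51² × 1.57 / (4×255) = 0.0313078 mm³ per gray-sum
row 0: Σ corner-gray over 11 cells = 6198  → 194.0458
row 1: Σ corner-gray over 11 cells = 6842  → 214.2080
row 2: Σ corner-gray over 11 cells = 4715  → 147.6163
row 3: Σ corner-gray over 11 cells = 4711  → 147.4911
row 4: Σ corner-gray over 11 cells = 6398  → 200.3073
row 5: Σ corner-gray over 11 cells = 6479  → 202.8432
row 6: Σ corner-gray over 11 cells = 6528  → 204.3773
row 7: Σ corner-gray over 11 cells = 5701  → 178.4858
Σ rows: total corner-gray = 47572  → 1489.3747 mm³


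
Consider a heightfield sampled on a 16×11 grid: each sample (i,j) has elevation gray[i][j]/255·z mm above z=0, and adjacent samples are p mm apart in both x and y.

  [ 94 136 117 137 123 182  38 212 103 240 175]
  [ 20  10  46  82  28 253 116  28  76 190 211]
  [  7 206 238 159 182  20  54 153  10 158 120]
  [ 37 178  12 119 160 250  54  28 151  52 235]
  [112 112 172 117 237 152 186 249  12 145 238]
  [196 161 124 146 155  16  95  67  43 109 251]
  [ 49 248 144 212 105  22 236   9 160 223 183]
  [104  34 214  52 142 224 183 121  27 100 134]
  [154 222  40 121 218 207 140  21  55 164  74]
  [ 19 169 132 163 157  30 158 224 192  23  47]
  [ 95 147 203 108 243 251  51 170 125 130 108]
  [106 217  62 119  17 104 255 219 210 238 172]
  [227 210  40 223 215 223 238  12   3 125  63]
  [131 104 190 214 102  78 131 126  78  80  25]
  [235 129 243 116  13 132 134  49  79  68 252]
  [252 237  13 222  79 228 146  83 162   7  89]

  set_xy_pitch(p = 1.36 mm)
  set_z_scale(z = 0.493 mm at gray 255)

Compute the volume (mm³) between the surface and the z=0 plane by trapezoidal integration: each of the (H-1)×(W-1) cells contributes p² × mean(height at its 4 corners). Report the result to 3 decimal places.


70.139

height_mm = gray/255 × 0.493; cell vol = 1.36² × mean(4 corners)
unit = 1.36² × 0.493 / (4×255) = 0.000893973 mm³ per gray-sum
row 0: Σ corner-gray over 10 cells = 4734  → 4.2321
row 1: Σ corner-gray over 10 cells = 4376  → 3.9120
row 2: Σ corner-gray over 10 cells = 4767  → 4.2616
row 3: Σ corner-gray over 10 cells = 5394  → 4.8221
row 4: Σ corner-gray over 10 cells = 5393  → 4.8212
row 5: Σ corner-gray over 10 cells = 5229  → 4.6746
row 6: Σ corner-gray over 10 cells = 5382  → 4.8114
row 7: Σ corner-gray over 10 cells = 5036  → 4.5020
row 8: Σ corner-gray over 10 cells = 5166  → 4.6183
row 9: Σ corner-gray over 10 cells = 5621  → 5.0250
row 10: Σ corner-gray over 10 cells = 6219  → 5.5596
row 11: Σ corner-gray over 10 cells = 6028  → 5.3889
row 12: Σ corner-gray over 10 cells = 5230  → 4.6755
row 13: Σ corner-gray over 10 cells = 4775  → 4.2687
row 14: Σ corner-gray over 10 cells = 5108  → 4.5664
Σ rows: total corner-gray = 78458  → 70.1394 mm³


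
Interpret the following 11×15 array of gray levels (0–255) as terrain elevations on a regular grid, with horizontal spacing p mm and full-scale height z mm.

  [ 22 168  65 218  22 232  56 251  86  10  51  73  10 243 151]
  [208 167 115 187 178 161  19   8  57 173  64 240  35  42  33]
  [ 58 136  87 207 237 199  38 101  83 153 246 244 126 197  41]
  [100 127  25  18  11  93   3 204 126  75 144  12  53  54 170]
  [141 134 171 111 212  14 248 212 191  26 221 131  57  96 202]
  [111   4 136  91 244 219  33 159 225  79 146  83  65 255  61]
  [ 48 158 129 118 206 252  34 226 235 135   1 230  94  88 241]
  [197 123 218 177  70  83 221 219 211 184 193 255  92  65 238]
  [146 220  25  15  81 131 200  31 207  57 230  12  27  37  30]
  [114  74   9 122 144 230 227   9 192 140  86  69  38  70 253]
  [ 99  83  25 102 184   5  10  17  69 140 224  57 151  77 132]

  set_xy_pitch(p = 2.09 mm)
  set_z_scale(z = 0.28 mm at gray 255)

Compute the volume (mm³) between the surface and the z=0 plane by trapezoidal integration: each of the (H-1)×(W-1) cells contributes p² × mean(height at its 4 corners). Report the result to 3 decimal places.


height_mm = gray/255 × 0.28; cell vol = 2.09² × mean(4 corners)
unit = 2.09² × 0.28 / (4×255) = 0.00119909 mm³ per gray-sum
row 0: Σ corner-gray over 14 cells = 6276  → 7.5255
row 1: Σ corner-gray over 14 cells = 7340  → 8.8013
row 2: Σ corner-gray over 14 cells = 6367  → 7.6346
row 3: Σ corner-gray over 14 cells = 6151  → 7.3756
row 4: Σ corner-gray over 14 cells = 7641  → 9.1622
row 5: Σ corner-gray over 14 cells = 7751  → 9.2941
row 6: Σ corner-gray over 14 cells = 8758  → 10.5016
row 7: Σ corner-gray over 14 cells = 7379  → 8.8481
row 8: Σ corner-gray over 14 cells = 5909  → 7.0854
row 9: Σ corner-gray over 14 cells = 5706  → 6.8420
Σ rows: total corner-gray = 69278  → 83.0703 mm³

83.070


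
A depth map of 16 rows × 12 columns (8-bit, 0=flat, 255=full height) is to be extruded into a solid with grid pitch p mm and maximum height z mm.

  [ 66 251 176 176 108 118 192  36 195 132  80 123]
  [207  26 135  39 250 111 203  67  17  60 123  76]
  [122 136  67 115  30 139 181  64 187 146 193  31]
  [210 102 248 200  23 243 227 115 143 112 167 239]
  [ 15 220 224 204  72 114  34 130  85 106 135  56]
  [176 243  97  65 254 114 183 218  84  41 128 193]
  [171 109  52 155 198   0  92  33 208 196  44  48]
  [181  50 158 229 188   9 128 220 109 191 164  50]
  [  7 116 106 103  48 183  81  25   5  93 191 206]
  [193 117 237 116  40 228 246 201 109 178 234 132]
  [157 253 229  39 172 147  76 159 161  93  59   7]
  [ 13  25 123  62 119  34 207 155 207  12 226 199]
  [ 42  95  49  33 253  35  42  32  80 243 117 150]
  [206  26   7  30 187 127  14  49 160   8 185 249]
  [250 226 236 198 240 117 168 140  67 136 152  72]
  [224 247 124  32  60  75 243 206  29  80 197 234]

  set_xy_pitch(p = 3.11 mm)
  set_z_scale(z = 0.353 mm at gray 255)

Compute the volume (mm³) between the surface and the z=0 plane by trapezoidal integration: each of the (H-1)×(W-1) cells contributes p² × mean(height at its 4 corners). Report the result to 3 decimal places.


283.708

height_mm = gray/255 × 0.353; cell vol = 3.11² × mean(4 corners)
unit = 3.11² × 0.353 / (4×255) = 0.00334731 mm³ per gray-sum
row 0: Σ corner-gray over 11 cells = 5462  → 18.2830
row 1: Σ corner-gray over 11 cells = 5014  → 16.7834
row 2: Σ corner-gray over 11 cells = 6278  → 21.0144
row 3: Σ corner-gray over 11 cells = 6328  → 21.1817
row 4: Σ corner-gray over 11 cells = 5942  → 19.8897
row 5: Σ corner-gray over 11 cells = 5616  → 18.7985
row 6: Σ corner-gray over 11 cells = 5516  → 18.4637
row 7: Σ corner-gray over 11 cells = 5238  → 17.5332
row 8: Σ corner-gray over 11 cells = 5852  → 19.5884
row 9: Σ corner-gray over 11 cells = 6677  → 22.3500
row 10: Σ corner-gray over 11 cells = 5492  → 18.3834
row 11: Σ corner-gray over 11 cells = 4702  → 15.7390
row 12: Σ corner-gray over 11 cells = 4191  → 14.0286
row 13: Σ corner-gray over 11 cells = 5723  → 19.1566
row 14: Σ corner-gray over 11 cells = 6726  → 22.5140
Σ rows: total corner-gray = 84757  → 283.7075 mm³


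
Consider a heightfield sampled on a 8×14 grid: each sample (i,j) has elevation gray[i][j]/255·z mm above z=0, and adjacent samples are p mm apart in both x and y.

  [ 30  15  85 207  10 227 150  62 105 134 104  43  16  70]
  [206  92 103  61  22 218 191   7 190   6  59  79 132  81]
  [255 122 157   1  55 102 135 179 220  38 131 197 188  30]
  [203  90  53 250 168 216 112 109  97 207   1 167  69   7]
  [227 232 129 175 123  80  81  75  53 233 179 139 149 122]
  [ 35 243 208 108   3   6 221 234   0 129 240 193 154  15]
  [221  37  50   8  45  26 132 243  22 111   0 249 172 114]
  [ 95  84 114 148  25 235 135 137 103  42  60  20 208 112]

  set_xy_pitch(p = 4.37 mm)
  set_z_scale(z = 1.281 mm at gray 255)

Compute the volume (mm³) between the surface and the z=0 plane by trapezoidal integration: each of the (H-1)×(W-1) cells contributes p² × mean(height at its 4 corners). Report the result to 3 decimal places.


height_mm = gray/255 × 1.281; cell vol = 4.37² × mean(4 corners)
unit = 4.37² × 1.281 / (4×255) = 0.0239835 mm³ per gray-sum
row 0: Σ corner-gray over 13 cells = 5023  → 120.4689
row 1: Σ corner-gray over 13 cells = 5942  → 142.5097
row 2: Σ corner-gray over 13 cells = 6623  → 158.8425
row 3: Σ corner-gray over 13 cells = 6933  → 166.2773
row 4: Σ corner-gray over 13 cells = 7173  → 172.0334
row 5: Σ corner-gray over 13 cells = 6053  → 145.1719
row 6: Σ corner-gray over 13 cells = 5354  → 128.4074
Σ rows: total corner-gray = 43101  → 1033.7111 mm³

1033.711


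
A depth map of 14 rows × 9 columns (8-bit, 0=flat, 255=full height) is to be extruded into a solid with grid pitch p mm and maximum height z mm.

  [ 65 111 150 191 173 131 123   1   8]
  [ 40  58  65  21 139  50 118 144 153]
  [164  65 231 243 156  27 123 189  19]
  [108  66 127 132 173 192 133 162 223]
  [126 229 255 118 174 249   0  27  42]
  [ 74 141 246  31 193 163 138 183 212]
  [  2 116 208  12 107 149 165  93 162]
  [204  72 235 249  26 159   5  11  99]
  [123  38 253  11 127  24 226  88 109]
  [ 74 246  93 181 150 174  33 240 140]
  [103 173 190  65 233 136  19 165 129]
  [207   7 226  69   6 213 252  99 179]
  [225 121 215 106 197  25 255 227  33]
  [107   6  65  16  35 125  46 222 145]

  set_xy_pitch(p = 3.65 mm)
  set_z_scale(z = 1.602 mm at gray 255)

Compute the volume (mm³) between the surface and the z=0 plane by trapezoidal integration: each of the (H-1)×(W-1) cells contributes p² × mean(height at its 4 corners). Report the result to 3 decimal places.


height_mm = gray/255 × 1.602; cell vol = 3.65² × mean(4 corners)
unit = 3.65² × 1.602 / (4×255) = 0.0209242 mm³ per gray-sum
row 0: Σ corner-gray over 8 cells = 3216  → 67.2921
row 1: Σ corner-gray over 8 cells = 3634  → 76.0384
row 2: Σ corner-gray over 8 cells = 4552  → 95.2468
row 3: Σ corner-gray over 8 cells = 4573  → 95.6862
row 4: Σ corner-gray over 8 cells = 4748  → 99.3479
row 5: Σ corner-gray over 8 cells = 4340  → 90.8109
row 6: Σ corner-gray over 8 cells = 3681  → 77.0218
row 7: Σ corner-gray over 8 cells = 3583  → 74.9713
row 8: Σ corner-gray over 8 cells = 4214  → 88.1744
row 9: Σ corner-gray over 8 cells = 4642  → 97.1300
row 10: Σ corner-gray over 8 cells = 4324  → 90.4761
row 11: Σ corner-gray over 8 cells = 4680  → 97.9251
row 12: Σ corner-gray over 8 cells = 3832  → 80.1814
Σ rows: total corner-gray = 54019  → 1130.3023 mm³

1130.302


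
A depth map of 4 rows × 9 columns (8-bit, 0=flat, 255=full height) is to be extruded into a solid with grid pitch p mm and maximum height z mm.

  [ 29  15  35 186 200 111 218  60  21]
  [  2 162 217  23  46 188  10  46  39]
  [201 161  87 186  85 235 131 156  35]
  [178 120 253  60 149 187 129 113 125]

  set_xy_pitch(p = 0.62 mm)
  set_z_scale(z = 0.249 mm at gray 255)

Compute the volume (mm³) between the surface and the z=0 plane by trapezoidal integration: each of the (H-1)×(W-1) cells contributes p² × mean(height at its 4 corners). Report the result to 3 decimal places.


height_mm = gray/255 × 0.249; cell vol = 0.62² × mean(4 corners)
unit = 0.62² × 0.249 / (4×255) = 9.38388e-05 mm³ per gray-sum
row 0: Σ corner-gray over 8 cells = 3125  → 0.2932
row 1: Σ corner-gray over 8 cells = 3743  → 0.3512
row 2: Σ corner-gray over 8 cells = 4643  → 0.4357
Σ rows: total corner-gray = 11511  → 1.0802 mm³

1.080


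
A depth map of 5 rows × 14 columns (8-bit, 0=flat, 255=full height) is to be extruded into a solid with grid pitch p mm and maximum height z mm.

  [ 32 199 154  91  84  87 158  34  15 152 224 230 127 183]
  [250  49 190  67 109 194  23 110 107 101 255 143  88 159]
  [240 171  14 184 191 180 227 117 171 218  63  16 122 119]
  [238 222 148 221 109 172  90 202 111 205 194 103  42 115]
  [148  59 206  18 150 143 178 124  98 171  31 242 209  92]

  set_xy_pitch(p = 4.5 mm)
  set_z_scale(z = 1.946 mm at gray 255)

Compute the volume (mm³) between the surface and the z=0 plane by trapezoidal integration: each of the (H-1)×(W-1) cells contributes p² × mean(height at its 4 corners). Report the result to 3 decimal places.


1111.920

height_mm = gray/255 × 1.946; cell vol = 4.5² × mean(4 corners)
unit = 4.5² × 1.946 / (4×255) = 0.0386338 mm³ per gray-sum
row 0: Σ corner-gray over 13 cells = 6606  → 255.2150
row 1: Σ corner-gray over 13 cells = 6988  → 269.9732
row 2: Σ corner-gray over 13 cells = 7698  → 297.4032
row 3: Σ corner-gray over 13 cells = 7489  → 289.3287
Σ rows: total corner-gray = 28781  → 1111.9201 mm³


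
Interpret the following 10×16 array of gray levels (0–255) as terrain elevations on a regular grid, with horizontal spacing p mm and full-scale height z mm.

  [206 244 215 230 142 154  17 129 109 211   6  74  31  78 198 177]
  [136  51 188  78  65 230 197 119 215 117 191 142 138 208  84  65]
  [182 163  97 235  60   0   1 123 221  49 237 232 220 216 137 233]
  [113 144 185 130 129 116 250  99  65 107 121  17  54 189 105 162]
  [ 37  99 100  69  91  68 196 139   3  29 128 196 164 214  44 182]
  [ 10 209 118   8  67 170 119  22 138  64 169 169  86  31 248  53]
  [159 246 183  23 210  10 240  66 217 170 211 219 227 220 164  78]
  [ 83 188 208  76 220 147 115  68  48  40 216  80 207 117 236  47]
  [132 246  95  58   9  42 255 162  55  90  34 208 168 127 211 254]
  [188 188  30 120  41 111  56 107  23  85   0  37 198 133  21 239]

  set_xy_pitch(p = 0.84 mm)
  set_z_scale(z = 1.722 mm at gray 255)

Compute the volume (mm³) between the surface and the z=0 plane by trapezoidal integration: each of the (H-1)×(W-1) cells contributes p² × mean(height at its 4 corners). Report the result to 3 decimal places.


height_mm = gray/255 × 1.722; cell vol = 0.84² × mean(4 corners)
unit = 0.84² × 1.722 / (4×255) = 0.00119122 mm³ per gray-sum
row 0: Σ corner-gray over 15 cells = 8306  → 9.8943
row 1: Σ corner-gray over 15 cells = 8644  → 10.2969
row 2: Σ corner-gray over 15 cells = 8094  → 9.6417
row 3: Σ corner-gray over 15 cells = 6996  → 8.3338
row 4: Σ corner-gray over 15 cells = 6598  → 7.8597
row 5: Σ corner-gray over 15 cells = 8348  → 9.9443
row 6: Σ corner-gray over 15 cells = 9111  → 10.8532
row 7: Σ corner-gray over 15 cells = 7968  → 9.4916
row 8: Σ corner-gray over 15 cells = 6633  → 7.9014
Σ rows: total corner-gray = 70698  → 84.2168 mm³

84.217


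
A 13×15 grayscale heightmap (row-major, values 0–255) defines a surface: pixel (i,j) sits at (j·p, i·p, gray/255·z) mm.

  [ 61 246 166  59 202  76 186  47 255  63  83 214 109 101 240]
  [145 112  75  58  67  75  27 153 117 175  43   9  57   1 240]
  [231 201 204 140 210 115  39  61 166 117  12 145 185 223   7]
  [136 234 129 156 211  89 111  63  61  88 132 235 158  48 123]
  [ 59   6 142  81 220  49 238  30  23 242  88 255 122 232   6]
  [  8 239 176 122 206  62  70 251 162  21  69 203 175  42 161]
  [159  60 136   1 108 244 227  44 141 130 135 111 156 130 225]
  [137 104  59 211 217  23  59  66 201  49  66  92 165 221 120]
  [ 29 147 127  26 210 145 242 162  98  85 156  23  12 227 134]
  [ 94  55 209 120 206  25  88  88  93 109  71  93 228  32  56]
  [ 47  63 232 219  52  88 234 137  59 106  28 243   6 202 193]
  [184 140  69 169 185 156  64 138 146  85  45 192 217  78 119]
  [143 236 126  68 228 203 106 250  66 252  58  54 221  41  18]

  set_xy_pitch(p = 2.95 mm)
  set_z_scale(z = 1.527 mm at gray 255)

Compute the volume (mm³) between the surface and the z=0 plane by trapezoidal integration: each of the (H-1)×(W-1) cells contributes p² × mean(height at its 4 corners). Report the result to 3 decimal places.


height_mm = gray/255 × 1.527; cell vol = 2.95² × mean(4 corners)
unit = 2.95² × 1.527 / (4×255) = 0.0130282 mm³ per gray-sum
row 0: Σ corner-gray over 14 cells = 6238  → 81.2696
row 1: Σ corner-gray over 14 cells = 6197  → 80.7355
row 2: Σ corner-gray over 14 cells = 7563  → 98.5319
row 3: Σ corner-gray over 14 cells = 7210  → 93.9330
row 4: Σ corner-gray over 14 cells = 7286  → 94.9231
row 5: Σ corner-gray over 14 cells = 7395  → 96.3432
row 6: Σ corner-gray over 14 cells = 6953  → 90.5848
row 7: Σ corner-gray over 14 cells = 6806  → 88.6696
row 8: Σ corner-gray over 14 cells = 6467  → 84.2531
row 9: Σ corner-gray over 14 cells = 6562  → 85.4907
row 10: Σ corner-gray over 14 cells = 7249  → 94.4411
row 11: Σ corner-gray over 14 cells = 7650  → 99.6654
Σ rows: total corner-gray = 83576  → 1088.8410 mm³

1088.841


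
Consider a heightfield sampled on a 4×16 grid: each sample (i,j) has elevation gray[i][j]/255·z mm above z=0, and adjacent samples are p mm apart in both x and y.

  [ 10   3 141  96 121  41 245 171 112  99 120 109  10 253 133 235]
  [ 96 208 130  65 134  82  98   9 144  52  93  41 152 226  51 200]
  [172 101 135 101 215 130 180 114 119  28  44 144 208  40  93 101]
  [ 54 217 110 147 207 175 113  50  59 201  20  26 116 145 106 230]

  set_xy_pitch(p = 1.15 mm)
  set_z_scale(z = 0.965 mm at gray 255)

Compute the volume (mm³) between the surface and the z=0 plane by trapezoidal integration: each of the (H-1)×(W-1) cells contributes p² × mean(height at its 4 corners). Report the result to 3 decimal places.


height_mm = gray/255 × 0.965; cell vol = 1.15² × mean(4 corners)
unit = 1.15² × 0.965 / (4×255) = 0.00125119 mm³ per gray-sum
row 0: Σ corner-gray over 15 cells = 6819  → 8.5319
row 1: Σ corner-gray over 15 cells = 6843  → 8.5619
row 2: Σ corner-gray over 15 cells = 7245  → 9.0649
Σ rows: total corner-gray = 20907  → 26.1586 mm³

26.159


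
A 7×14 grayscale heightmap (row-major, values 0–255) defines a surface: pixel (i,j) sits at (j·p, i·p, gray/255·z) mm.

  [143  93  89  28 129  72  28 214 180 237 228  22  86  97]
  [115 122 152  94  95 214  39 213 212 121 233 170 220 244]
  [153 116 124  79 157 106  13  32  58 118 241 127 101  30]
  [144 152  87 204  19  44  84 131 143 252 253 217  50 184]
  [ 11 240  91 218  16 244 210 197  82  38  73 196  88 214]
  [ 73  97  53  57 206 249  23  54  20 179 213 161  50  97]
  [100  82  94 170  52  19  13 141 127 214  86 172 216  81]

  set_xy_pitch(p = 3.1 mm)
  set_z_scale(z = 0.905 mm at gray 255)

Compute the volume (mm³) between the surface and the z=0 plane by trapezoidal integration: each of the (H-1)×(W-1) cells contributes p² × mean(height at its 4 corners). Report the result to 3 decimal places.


340.438

height_mm = gray/255 × 0.905; cell vol = 3.1² × mean(4 corners)
unit = 3.1² × 0.905 / (4×255) = 0.00852652 mm³ per gray-sum
row 0: Σ corner-gray over 13 cells = 7181  → 61.2289
row 1: Σ corner-gray over 13 cells = 6856  → 58.4578
row 2: Σ corner-gray over 13 cells = 6327  → 53.9473
row 3: Σ corner-gray over 13 cells = 7211  → 61.4847
row 4: Σ corner-gray over 13 cells = 6505  → 55.4650
row 5: Σ corner-gray over 13 cells = 5847  → 49.8546
Σ rows: total corner-gray = 39927  → 340.4383 mm³


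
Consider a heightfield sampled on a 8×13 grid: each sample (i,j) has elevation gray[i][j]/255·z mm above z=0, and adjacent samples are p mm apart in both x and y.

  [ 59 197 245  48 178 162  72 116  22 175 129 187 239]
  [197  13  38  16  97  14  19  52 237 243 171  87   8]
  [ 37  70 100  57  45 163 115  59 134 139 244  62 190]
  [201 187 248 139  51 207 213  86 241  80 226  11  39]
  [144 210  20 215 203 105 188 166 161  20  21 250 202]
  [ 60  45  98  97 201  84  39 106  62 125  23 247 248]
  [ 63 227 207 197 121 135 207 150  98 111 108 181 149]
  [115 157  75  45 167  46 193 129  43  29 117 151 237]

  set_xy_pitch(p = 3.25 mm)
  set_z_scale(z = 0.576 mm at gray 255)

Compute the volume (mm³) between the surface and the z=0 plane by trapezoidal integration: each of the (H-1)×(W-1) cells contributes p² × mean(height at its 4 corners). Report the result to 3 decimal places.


height_mm = gray/255 × 0.576; cell vol = 3.25² × mean(4 corners)
unit = 3.25² × 0.576 / (4×255) = 0.00596471 mm³ per gray-sum
row 0: Σ corner-gray over 12 cells = 5539  → 33.0385
row 1: Σ corner-gray over 12 cells = 4782  → 28.5232
row 2: Σ corner-gray over 12 cells = 6221  → 37.1064
row 3: Σ corner-gray over 12 cells = 7082  → 42.2420
row 4: Σ corner-gray over 12 cells = 6026  → 35.9433
row 5: Σ corner-gray over 12 cells = 6258  → 37.3271
row 6: Σ corner-gray over 12 cells = 6352  → 37.8878
Σ rows: total corner-gray = 42260  → 252.0685 mm³

252.068


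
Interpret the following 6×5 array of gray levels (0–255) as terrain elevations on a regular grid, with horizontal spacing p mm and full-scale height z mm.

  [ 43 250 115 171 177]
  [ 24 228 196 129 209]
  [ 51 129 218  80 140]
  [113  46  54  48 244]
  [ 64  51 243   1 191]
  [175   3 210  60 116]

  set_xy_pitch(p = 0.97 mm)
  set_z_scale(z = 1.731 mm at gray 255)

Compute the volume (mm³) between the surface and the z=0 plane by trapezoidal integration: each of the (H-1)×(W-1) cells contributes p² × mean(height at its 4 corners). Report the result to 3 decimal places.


height_mm = gray/255 × 1.731; cell vol = 0.97² × mean(4 corners)
unit = 0.97² × 1.731 / (4×255) = 0.00159676 mm³ per gray-sum
row 0: Σ corner-gray over 4 cells = 2631  → 4.2011
row 1: Σ corner-gray over 4 cells = 2384  → 3.8067
row 2: Σ corner-gray over 4 cells = 1698  → 2.7113
row 3: Σ corner-gray over 4 cells = 1498  → 2.3920
row 4: Σ corner-gray over 4 cells = 1682  → 2.6858
Σ rows: total corner-gray = 9893  → 15.7968 mm³

15.797


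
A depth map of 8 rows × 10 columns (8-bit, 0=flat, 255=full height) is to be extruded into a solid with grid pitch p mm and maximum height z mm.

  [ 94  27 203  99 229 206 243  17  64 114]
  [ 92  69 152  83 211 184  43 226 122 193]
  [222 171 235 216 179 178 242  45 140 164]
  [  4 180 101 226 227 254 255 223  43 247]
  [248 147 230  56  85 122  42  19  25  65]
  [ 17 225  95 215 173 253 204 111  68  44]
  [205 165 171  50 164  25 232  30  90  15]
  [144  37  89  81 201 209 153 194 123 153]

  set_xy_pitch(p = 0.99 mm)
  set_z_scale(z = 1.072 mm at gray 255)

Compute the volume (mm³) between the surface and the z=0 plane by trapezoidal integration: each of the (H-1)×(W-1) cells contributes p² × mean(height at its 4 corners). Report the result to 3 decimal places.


36.974

height_mm = gray/255 × 1.072; cell vol = 0.99² × mean(4 corners)
unit = 0.99² × 1.072 / (4×255) = 0.00103007 mm³ per gray-sum
row 0: Σ corner-gray over 9 cells = 4849  → 4.9948
row 1: Σ corner-gray over 9 cells = 5663  → 5.8333
row 2: Σ corner-gray over 9 cells = 6467  → 6.6614
row 3: Σ corner-gray over 9 cells = 5034  → 5.1854
row 4: Σ corner-gray over 9 cells = 4514  → 4.6497
row 5: Σ corner-gray over 9 cells = 4823  → 4.9680
row 6: Σ corner-gray over 9 cells = 4545  → 4.6816
Σ rows: total corner-gray = 35895  → 36.9742 mm³
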